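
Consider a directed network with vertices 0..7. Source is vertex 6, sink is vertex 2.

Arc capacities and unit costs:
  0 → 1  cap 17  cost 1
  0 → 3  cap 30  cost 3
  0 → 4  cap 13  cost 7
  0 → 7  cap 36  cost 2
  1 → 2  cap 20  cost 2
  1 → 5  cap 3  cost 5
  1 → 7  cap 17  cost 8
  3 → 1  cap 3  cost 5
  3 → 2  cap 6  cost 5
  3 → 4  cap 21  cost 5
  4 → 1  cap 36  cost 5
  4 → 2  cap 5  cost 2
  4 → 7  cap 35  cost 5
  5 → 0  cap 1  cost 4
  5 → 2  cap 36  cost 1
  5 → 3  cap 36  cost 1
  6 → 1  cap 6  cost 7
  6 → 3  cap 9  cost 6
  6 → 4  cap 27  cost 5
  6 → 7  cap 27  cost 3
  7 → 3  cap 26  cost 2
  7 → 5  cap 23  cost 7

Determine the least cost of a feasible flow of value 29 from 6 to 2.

Minimum cost for 29 units: 281

shortest-cost path #1: 6→4→2 push 5 @ unit cost 7 (adds 35)
shortest-cost path #2: 6→1→2 push 6 @ unit cost 9 (adds 54)
shortest-cost path #3: 6→7→3→2 push 6 @ unit cost 10 (adds 60)
shortest-cost path #4: 6→7→5→2 push 12 @ unit cost 11 (adds 132)
total cost = 281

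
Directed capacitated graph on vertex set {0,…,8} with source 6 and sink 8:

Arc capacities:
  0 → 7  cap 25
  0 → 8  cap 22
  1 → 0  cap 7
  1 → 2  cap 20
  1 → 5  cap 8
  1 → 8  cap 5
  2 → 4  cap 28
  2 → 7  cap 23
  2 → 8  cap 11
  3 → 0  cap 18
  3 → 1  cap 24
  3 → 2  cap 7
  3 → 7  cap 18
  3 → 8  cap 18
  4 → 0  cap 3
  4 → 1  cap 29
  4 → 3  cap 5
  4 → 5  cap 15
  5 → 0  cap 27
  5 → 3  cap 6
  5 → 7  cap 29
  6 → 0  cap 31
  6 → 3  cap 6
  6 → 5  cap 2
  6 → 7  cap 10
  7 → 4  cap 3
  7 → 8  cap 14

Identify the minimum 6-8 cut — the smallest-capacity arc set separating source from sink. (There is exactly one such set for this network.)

Min-cut arcs: {(0,8), (6,3), (6,5), (7,4), (7,8)} (total capacity 47)

augment #1: 6→0→8 push 22
augment #2: 6→3→8 push 6
augment #3: 6→7→8 push 10
augment #4: 6→0→7→8 push 4
augment #5: 6→5→3→8 push 2
augment #6: 6→0→7→4→1→8 push 3
max flow = 47; residual-reachable set from 6 gives S-side
cut edges (S→T): {(0,8), (6,3), (6,5), (7,4), (7,8)} total cap 47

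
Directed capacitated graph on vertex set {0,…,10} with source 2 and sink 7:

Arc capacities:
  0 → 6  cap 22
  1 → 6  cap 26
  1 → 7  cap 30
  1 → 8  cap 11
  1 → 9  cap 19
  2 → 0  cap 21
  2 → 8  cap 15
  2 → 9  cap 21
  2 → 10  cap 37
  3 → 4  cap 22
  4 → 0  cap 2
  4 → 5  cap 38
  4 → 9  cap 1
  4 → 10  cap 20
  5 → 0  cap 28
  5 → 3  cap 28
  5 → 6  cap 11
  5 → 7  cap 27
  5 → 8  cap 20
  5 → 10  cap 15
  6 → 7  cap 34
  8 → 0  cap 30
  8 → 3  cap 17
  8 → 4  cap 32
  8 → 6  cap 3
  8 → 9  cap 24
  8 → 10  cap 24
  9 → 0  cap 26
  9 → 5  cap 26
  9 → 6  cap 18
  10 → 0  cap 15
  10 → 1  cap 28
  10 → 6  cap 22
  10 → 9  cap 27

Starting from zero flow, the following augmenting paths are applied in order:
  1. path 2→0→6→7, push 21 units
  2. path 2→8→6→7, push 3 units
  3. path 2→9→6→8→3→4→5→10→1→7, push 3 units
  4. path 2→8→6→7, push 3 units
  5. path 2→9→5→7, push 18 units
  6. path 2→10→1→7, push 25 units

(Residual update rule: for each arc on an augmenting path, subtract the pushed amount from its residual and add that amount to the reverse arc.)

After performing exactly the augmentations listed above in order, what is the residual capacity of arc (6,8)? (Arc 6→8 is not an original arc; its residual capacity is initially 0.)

after path 1 (2→0→6→7, push 21): res(6,8)=0
after path 2 (2→8→6→7, push 3): res(6,8)=3
after path 3 (2→9→6→8→3→4→5→10→1→7, push 3): res(6,8)=0
after path 4 (2→8→6→7, push 3): res(6,8)=3
after path 5 (2→9→5→7, push 18): res(6,8)=3
after path 6 (2→10→1→7, push 25): res(6,8)=3

Residual capacity of (6,8): 3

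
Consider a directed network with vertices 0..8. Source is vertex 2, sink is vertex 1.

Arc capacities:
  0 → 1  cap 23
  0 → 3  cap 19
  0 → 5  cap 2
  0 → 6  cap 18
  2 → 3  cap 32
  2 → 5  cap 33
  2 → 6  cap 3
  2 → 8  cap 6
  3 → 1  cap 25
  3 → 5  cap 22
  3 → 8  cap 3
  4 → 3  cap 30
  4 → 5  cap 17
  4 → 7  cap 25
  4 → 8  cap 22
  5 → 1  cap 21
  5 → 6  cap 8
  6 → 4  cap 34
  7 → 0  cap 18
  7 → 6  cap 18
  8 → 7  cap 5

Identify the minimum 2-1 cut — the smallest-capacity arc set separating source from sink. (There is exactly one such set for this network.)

augment #1: 2→3→1 push 25
augment #2: 2→5→1 push 21
augment #3: 2→8→7→0→1 push 5
augment #4: 2→6→4→7→0→1 push 3
augment #5: 2→5→6→4→7→0→1 push 8
max flow = 62; residual-reachable set from 2 gives S-side
cut edges (S→T): {(2,6), (3,1), (5,1), (5,6), (8,7)} total cap 62

Min-cut arcs: {(2,6), (3,1), (5,1), (5,6), (8,7)} (total capacity 62)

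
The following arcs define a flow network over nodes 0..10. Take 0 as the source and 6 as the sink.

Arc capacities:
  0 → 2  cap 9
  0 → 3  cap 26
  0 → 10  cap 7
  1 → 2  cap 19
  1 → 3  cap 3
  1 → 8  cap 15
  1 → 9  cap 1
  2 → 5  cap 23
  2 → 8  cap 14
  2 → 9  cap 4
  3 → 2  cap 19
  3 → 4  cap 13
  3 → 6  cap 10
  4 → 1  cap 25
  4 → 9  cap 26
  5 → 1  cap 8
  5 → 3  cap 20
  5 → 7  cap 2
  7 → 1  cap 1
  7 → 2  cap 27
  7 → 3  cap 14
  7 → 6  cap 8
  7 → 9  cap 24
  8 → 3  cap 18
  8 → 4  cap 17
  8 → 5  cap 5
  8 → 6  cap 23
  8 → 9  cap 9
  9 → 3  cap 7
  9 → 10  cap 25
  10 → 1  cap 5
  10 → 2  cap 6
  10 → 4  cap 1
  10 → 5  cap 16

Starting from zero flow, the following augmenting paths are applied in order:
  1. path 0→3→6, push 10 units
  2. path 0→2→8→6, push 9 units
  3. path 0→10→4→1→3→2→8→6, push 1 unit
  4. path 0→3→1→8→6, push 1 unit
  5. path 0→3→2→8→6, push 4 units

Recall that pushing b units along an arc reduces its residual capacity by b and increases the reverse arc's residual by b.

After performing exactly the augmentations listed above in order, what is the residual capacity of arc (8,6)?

after path 1 (0→3→6, push 10): res(8,6)=23
after path 2 (0→2→8→6, push 9): res(8,6)=14
after path 3 (0→10→4→1→3→2→8→6, push 1): res(8,6)=13
after path 4 (0→3→1→8→6, push 1): res(8,6)=12
after path 5 (0→3→2→8→6, push 4): res(8,6)=8

Residual capacity of (8,6): 8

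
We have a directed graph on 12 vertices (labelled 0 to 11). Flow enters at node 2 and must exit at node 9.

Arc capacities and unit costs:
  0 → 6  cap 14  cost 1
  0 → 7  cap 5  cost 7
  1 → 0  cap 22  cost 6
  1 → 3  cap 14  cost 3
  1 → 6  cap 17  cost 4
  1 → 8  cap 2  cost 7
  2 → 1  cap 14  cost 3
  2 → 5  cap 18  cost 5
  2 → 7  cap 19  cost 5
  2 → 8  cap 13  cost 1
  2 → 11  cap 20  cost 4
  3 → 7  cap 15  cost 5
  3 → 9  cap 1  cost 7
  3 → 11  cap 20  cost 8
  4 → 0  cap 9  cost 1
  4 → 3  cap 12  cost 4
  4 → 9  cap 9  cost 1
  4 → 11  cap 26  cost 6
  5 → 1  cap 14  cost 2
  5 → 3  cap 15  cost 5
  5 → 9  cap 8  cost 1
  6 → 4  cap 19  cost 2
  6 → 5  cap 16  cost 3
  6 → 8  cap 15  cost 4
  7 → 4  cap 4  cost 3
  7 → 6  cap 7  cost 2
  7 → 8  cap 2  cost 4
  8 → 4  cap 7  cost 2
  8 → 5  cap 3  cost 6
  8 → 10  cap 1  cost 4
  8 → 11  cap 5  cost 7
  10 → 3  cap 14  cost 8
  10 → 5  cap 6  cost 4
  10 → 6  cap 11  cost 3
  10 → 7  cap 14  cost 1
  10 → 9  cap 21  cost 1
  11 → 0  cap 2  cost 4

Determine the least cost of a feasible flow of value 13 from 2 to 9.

Minimum cost for 13 units: 64

shortest-cost path #1: 2→8→4→9 push 7 @ unit cost 4 (adds 28)
shortest-cost path #2: 2→5→9 push 6 @ unit cost 6 (adds 36)
total cost = 64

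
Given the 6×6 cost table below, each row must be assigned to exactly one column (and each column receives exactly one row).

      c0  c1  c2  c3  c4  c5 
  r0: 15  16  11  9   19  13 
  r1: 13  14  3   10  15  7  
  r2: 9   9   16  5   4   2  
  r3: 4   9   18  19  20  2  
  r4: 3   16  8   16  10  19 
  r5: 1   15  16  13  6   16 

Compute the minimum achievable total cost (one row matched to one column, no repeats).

one of 2 optimal assignments: row0→col3 (cost 9), row1→col2 (cost 3), row2→col1 (cost 9), row3→col5 (cost 2), row4→col0 (cost 3), row5→col4 (cost 6)
total = 9 + 3 + 9 + 2 + 3 + 6 = 32

Minimum assignment cost: 32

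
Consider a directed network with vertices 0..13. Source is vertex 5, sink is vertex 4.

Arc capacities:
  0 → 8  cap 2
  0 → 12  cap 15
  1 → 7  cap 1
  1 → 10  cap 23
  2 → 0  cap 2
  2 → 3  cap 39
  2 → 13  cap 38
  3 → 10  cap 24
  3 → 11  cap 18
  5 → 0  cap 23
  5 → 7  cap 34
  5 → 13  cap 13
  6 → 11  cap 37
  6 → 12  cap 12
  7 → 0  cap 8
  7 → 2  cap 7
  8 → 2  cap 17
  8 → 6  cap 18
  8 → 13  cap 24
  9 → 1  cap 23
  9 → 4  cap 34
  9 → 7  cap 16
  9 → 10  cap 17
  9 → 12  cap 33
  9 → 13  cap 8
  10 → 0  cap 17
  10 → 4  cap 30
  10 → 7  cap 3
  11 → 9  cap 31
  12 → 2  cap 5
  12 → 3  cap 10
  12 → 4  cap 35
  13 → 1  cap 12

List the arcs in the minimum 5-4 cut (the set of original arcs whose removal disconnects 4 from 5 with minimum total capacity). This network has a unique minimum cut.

Min-cut arcs: {(0,8), (0,12), (7,2), (13,1)} (total capacity 36)

augment #1: 5→0→12→4 push 15
augment #2: 5→13→1→10→4 push 12
augment #3: 5→0→8→6→12→4 push 2
augment #4: 5→7→2→3→10→4 push 7
max flow = 36; residual-reachable set from 5 gives S-side
cut edges (S→T): {(0,8), (0,12), (7,2), (13,1)} total cap 36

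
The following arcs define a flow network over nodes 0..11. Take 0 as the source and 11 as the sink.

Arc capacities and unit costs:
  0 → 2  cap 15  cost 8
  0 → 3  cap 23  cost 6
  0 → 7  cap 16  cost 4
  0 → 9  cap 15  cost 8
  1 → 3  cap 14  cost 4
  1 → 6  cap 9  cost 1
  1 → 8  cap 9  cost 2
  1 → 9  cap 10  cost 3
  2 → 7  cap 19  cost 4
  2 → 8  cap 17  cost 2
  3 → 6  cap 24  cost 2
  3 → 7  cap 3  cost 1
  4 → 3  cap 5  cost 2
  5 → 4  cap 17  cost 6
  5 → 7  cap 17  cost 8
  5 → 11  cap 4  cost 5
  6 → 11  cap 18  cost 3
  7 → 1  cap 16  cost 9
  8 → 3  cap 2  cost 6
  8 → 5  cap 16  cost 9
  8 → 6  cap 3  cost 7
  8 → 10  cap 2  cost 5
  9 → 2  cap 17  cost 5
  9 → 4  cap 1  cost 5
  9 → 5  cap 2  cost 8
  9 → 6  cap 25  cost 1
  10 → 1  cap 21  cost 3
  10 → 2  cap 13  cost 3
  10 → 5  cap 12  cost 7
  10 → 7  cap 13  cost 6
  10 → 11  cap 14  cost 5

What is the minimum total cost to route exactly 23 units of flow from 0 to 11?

Minimum cost for 23 units: 304

shortest-cost path #1: 0→3→6→11 push 18 @ unit cost 11 (adds 198)
shortest-cost path #2: 0→2→8→10→11 push 2 @ unit cost 20 (adds 40)
shortest-cost path #3: 0→9→5→11 push 2 @ unit cost 21 (adds 42)
shortest-cost path #4: 0→2→8→5→11 push 1 @ unit cost 24 (adds 24)
total cost = 304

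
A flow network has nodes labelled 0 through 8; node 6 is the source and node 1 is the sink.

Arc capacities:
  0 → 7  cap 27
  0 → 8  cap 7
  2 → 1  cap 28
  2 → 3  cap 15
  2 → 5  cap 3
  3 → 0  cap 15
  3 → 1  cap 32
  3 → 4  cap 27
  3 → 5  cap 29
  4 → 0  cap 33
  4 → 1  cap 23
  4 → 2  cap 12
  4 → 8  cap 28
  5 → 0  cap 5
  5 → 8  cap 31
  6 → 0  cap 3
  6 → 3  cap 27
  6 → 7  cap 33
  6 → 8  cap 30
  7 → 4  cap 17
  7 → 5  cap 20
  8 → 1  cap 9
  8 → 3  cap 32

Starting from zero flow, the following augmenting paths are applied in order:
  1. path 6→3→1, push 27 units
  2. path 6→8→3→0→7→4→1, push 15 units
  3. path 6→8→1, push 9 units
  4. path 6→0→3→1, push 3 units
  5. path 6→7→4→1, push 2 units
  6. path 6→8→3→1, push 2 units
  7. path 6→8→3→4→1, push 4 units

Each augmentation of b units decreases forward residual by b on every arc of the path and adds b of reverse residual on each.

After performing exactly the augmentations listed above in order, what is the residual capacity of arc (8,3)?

after path 1 (6→3→1, push 27): res(8,3)=32
after path 2 (6→8→3→0→7→4→1, push 15): res(8,3)=17
after path 3 (6→8→1, push 9): res(8,3)=17
after path 4 (6→0→3→1, push 3): res(8,3)=17
after path 5 (6→7→4→1, push 2): res(8,3)=17
after path 6 (6→8→3→1, push 2): res(8,3)=15
after path 7 (6→8→3→4→1, push 4): res(8,3)=11

Residual capacity of (8,3): 11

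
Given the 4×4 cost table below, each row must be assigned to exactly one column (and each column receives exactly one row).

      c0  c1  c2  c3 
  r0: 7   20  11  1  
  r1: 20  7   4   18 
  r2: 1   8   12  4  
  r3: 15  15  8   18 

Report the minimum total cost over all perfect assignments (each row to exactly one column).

optimal assignment: row0→col3 (cost 1), row1→col1 (cost 7), row2→col0 (cost 1), row3→col2 (cost 8)
total = 1 + 7 + 1 + 8 = 17

Minimum assignment cost: 17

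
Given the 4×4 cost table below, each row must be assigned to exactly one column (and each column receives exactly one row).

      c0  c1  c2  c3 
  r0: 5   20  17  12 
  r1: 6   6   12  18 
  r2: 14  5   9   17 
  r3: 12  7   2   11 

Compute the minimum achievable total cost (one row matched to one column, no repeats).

Minimum assignment cost: 25

optimal assignment: row0→col3 (cost 12), row1→col0 (cost 6), row2→col1 (cost 5), row3→col2 (cost 2)
total = 12 + 6 + 5 + 2 = 25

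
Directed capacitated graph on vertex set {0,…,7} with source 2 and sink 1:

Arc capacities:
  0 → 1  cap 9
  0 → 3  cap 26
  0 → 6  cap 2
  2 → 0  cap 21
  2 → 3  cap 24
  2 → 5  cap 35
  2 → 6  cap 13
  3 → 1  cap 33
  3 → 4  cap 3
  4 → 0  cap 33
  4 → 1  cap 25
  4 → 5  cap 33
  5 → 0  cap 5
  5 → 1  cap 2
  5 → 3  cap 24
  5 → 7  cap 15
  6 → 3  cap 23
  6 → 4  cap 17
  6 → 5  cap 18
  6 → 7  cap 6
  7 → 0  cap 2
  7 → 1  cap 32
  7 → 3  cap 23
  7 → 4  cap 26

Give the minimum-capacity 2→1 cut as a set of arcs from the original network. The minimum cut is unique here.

augment #1: 2→0→1 push 9
augment #2: 2→3→1 push 24
augment #3: 2→5→1 push 2
augment #4: 2→0→3→1 push 9
augment #5: 2→5→7→1 push 15
augment #6: 2→6→4→1 push 13
augment #7: 2→0→3→4→1 push 3
augment #8: 2→5→0→6→4→1 push 2
max flow = 77; residual-reachable set from 2 gives S-side
cut edges (S→T): {(0,1), (0,6), (2,6), (3,1), (3,4), (5,1), (5,7)} total cap 77

Min-cut arcs: {(0,1), (0,6), (2,6), (3,1), (3,4), (5,1), (5,7)} (total capacity 77)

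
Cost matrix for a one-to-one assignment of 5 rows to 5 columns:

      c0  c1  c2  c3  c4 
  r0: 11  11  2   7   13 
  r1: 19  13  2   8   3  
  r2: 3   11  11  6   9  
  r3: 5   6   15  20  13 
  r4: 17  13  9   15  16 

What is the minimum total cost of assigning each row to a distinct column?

Minimum assignment cost: 28

optimal assignment: row0→col3 (cost 7), row1→col4 (cost 3), row2→col0 (cost 3), row3→col1 (cost 6), row4→col2 (cost 9)
total = 7 + 3 + 3 + 6 + 9 = 28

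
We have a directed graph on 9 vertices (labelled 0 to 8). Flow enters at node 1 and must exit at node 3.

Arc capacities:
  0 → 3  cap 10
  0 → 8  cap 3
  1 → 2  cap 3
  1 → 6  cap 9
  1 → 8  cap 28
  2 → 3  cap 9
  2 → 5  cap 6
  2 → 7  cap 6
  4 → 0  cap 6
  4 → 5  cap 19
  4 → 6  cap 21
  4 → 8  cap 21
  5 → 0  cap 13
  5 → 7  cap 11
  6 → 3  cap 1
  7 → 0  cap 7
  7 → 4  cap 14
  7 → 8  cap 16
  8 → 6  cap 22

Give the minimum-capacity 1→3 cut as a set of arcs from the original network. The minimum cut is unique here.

augment #1: 1→2→3 push 3
augment #2: 1→6→3 push 1
max flow = 4; residual-reachable set from 1 gives S-side
cut edges (S→T): {(1,2), (6,3)} total cap 4

Min-cut arcs: {(1,2), (6,3)} (total capacity 4)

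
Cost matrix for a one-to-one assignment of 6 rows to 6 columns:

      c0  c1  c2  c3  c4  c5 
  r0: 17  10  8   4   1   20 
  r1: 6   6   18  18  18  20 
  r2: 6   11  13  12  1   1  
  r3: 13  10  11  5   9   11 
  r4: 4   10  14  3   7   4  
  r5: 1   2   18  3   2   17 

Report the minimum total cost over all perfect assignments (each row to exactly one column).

optimal assignment: row0→col4 (cost 1), row1→col1 (cost 6), row2→col5 (cost 1), row3→col2 (cost 11), row4→col3 (cost 3), row5→col0 (cost 1)
total = 1 + 6 + 1 + 11 + 3 + 1 = 23

Minimum assignment cost: 23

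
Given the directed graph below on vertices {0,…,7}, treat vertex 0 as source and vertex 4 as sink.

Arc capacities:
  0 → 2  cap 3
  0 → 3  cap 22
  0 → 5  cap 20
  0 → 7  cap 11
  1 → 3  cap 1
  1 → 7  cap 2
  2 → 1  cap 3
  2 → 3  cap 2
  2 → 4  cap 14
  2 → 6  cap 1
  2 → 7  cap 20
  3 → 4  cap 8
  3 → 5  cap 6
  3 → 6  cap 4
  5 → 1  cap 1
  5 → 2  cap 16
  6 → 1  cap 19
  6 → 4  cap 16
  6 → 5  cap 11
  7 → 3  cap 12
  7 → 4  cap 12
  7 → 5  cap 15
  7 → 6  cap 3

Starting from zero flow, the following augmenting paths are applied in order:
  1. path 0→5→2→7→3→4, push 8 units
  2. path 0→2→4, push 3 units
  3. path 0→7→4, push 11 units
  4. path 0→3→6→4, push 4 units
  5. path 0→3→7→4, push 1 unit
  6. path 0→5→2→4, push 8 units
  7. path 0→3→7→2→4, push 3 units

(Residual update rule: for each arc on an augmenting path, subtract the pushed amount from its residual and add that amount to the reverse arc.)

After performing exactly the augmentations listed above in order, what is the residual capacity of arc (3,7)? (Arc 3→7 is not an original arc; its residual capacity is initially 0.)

after path 1 (0→5→2→7→3→4, push 8): res(3,7)=8
after path 2 (0→2→4, push 3): res(3,7)=8
after path 3 (0→7→4, push 11): res(3,7)=8
after path 4 (0→3→6→4, push 4): res(3,7)=8
after path 5 (0→3→7→4, push 1): res(3,7)=7
after path 6 (0→5→2→4, push 8): res(3,7)=7
after path 7 (0→3→7→2→4, push 3): res(3,7)=4

Residual capacity of (3,7): 4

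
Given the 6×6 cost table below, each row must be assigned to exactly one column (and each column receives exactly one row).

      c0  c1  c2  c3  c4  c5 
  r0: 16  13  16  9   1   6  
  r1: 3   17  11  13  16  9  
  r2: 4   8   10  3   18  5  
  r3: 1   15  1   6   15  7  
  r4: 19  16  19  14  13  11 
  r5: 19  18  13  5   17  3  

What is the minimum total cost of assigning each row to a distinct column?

optimal assignment: row0→col4 (cost 1), row1→col0 (cost 3), row2→col3 (cost 3), row3→col2 (cost 1), row4→col1 (cost 16), row5→col5 (cost 3)
total = 1 + 3 + 3 + 1 + 16 + 3 = 27

Minimum assignment cost: 27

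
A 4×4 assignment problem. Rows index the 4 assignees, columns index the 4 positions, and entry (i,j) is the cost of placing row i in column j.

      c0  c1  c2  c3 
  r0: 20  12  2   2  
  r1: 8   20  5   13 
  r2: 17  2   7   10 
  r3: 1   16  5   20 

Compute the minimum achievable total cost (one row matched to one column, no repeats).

Minimum assignment cost: 10

optimal assignment: row0→col3 (cost 2), row1→col2 (cost 5), row2→col1 (cost 2), row3→col0 (cost 1)
total = 2 + 5 + 2 + 1 = 10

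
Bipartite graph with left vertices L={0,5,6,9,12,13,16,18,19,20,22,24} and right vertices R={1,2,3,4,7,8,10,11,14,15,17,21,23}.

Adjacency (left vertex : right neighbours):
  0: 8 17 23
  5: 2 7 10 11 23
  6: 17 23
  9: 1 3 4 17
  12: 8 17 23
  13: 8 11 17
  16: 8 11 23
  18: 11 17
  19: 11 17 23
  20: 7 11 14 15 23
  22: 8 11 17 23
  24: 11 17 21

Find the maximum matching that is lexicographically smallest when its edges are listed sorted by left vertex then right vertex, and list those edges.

|M| = 8 (so the lex-smallest maximum matching has 8 edges)
process left vertices in ascending order; for each, take the smallest-labelled available neighbour that still permits 8 edges overall, or leave it unmatched if none does
lex-smallest matching: {0-8, 5-2, 6-17, 9-1, 12-23, 13-11, 20-7, 24-21}

Lex-smallest maximum matching: {(0,8), (5,2), (6,17), (9,1), (12,23), (13,11), (20,7), (24,21)}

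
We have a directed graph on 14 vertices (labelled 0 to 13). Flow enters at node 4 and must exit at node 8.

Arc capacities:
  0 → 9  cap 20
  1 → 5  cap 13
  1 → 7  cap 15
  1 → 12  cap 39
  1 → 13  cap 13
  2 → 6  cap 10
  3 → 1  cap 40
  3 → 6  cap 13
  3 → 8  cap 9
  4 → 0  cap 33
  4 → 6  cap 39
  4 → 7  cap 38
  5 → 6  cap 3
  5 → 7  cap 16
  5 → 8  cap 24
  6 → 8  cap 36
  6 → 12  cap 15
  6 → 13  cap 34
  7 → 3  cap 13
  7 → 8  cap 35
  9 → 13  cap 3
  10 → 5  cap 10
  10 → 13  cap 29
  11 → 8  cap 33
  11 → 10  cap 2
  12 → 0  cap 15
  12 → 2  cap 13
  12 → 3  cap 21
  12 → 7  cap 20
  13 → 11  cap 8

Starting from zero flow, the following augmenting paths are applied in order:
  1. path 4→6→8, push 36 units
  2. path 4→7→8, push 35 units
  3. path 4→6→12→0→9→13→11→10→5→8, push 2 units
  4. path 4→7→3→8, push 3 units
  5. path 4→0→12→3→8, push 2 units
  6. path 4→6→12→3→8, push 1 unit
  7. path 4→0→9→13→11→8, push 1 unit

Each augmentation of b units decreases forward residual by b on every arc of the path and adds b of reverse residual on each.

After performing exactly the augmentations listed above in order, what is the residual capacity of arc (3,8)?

after path 1 (4→6→8, push 36): res(3,8)=9
after path 2 (4→7→8, push 35): res(3,8)=9
after path 3 (4→6→12→0→9→13→11→10→5→8, push 2): res(3,8)=9
after path 4 (4→7→3→8, push 3): res(3,8)=6
after path 5 (4→0→12→3→8, push 2): res(3,8)=4
after path 6 (4→6→12→3→8, push 1): res(3,8)=3
after path 7 (4→0→9→13→11→8, push 1): res(3,8)=3

Residual capacity of (3,8): 3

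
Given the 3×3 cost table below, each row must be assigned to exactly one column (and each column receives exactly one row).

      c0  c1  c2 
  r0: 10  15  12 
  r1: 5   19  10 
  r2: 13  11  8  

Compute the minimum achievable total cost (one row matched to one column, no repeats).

Minimum assignment cost: 28

one of 2 optimal assignments: row0→col1 (cost 15), row1→col0 (cost 5), row2→col2 (cost 8)
total = 15 + 5 + 8 = 28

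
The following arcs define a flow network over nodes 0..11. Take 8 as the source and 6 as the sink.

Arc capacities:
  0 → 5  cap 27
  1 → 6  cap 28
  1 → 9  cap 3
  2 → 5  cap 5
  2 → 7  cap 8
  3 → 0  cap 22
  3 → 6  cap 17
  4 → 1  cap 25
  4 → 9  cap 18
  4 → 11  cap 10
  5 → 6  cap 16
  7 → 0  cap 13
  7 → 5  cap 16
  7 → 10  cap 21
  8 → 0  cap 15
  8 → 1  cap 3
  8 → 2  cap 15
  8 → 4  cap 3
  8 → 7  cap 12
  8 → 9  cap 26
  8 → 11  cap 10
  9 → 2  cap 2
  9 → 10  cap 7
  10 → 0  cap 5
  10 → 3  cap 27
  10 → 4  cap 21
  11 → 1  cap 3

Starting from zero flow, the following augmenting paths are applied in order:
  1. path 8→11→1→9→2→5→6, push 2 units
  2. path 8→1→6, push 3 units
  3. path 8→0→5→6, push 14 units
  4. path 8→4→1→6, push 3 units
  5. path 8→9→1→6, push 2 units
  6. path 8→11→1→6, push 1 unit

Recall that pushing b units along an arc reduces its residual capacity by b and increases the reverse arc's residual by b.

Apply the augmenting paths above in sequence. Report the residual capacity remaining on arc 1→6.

after path 1 (8→11→1→9→2→5→6, push 2): res(1,6)=28
after path 2 (8→1→6, push 3): res(1,6)=25
after path 3 (8→0→5→6, push 14): res(1,6)=25
after path 4 (8→4→1→6, push 3): res(1,6)=22
after path 5 (8→9→1→6, push 2): res(1,6)=20
after path 6 (8→11→1→6, push 1): res(1,6)=19

Residual capacity of (1,6): 19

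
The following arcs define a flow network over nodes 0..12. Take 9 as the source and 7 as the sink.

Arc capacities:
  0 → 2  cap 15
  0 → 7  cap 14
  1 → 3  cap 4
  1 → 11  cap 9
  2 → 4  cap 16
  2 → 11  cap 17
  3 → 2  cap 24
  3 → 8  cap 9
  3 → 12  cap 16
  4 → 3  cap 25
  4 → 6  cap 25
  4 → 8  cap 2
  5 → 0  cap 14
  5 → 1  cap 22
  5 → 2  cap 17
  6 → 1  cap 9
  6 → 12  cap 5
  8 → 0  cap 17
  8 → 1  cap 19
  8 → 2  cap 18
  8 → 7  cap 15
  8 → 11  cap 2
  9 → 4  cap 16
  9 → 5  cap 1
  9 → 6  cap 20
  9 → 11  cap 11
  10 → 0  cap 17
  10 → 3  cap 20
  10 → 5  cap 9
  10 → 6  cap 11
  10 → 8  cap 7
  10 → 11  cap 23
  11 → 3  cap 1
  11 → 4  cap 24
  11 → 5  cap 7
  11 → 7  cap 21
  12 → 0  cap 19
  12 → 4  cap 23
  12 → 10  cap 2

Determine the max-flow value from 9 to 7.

Maximum flow value: 42

augment #1: 9→11→7 bottleneck 11, total now 11
augment #2: 9→4→8→7 bottleneck 2, total now 13
augment #3: 9→5→0→7 bottleneck 1, total now 14
augment #4: 9→4→3→8→7 bottleneck 9, total now 23
augment #5: 9→6→1→11→7 bottleneck 9, total now 32
augment #6: 9→6→12→0→7 bottleneck 5, total now 37
augment #7: 9→4→3→2→11→7 bottleneck 1, total now 38
augment #8: 9→4→3→12→0→7 bottleneck 4, total now 42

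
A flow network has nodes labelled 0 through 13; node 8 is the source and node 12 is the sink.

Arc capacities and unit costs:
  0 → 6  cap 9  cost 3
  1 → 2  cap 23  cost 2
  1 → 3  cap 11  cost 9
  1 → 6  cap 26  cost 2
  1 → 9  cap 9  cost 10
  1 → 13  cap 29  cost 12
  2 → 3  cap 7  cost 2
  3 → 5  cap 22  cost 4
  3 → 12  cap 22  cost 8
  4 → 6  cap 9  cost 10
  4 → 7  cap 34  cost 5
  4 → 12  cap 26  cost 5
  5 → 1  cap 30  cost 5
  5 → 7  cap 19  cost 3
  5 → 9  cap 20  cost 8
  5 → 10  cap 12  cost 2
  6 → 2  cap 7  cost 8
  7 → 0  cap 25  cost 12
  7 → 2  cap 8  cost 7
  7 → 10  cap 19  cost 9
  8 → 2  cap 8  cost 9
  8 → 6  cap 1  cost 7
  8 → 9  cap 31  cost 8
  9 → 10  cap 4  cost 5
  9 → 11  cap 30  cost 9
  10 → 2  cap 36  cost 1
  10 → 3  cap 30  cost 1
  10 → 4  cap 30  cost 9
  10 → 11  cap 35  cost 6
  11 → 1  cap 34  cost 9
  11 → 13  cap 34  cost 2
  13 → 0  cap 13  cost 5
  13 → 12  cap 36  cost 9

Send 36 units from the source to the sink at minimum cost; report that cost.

Minimum cost for 36 units: 921

shortest-cost path #1: 8→2→3→12 push 7 @ unit cost 19 (adds 133)
shortest-cost path #2: 8→9→10→3→12 push 4 @ unit cost 22 (adds 88)
shortest-cost path #3: 8→9→11→13→12 push 25 @ unit cost 28 (adds 700)
total cost = 921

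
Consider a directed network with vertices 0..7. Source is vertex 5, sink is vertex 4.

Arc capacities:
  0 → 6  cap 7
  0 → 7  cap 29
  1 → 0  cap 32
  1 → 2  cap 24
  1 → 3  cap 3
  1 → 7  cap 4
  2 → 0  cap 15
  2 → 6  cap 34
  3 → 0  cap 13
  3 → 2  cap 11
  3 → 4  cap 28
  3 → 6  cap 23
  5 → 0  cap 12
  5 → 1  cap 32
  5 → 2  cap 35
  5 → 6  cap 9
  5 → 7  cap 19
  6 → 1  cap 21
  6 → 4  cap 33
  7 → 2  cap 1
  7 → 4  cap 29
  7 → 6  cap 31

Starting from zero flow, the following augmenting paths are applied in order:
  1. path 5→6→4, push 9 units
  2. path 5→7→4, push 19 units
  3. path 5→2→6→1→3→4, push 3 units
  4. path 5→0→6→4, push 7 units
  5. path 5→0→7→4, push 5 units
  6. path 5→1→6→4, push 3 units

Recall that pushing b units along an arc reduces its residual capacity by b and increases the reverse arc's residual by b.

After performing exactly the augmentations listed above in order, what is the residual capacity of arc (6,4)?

Residual capacity of (6,4): 14

after path 1 (5→6→4, push 9): res(6,4)=24
after path 2 (5→7→4, push 19): res(6,4)=24
after path 3 (5→2→6→1→3→4, push 3): res(6,4)=24
after path 4 (5→0→6→4, push 7): res(6,4)=17
after path 5 (5→0→7→4, push 5): res(6,4)=17
after path 6 (5→1→6→4, push 3): res(6,4)=14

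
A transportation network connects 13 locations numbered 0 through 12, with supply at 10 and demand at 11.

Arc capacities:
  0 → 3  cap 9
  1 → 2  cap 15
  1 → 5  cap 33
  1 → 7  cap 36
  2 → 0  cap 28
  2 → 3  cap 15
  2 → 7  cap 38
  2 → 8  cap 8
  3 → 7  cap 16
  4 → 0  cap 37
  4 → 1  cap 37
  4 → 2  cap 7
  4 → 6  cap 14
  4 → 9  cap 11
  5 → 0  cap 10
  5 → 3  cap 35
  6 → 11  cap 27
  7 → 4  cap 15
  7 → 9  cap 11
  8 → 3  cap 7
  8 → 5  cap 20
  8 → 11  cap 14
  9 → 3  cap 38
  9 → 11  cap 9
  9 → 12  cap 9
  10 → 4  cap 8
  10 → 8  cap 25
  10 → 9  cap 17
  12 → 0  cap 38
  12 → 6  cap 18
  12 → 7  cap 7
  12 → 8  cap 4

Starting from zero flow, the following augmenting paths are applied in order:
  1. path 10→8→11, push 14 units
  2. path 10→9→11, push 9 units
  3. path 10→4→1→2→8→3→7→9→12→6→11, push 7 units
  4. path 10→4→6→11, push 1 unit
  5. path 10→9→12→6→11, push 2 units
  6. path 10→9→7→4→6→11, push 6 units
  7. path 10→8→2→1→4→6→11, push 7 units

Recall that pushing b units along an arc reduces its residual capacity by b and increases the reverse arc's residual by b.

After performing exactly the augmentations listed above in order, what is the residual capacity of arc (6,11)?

Residual capacity of (6,11): 4

after path 1 (10→8→11, push 14): res(6,11)=27
after path 2 (10→9→11, push 9): res(6,11)=27
after path 3 (10→4→1→2→8→3→7→9→12→6→11, push 7): res(6,11)=20
after path 4 (10→4→6→11, push 1): res(6,11)=19
after path 5 (10→9→12→6→11, push 2): res(6,11)=17
after path 6 (10→9→7→4→6→11, push 6): res(6,11)=11
after path 7 (10→8→2→1→4→6→11, push 7): res(6,11)=4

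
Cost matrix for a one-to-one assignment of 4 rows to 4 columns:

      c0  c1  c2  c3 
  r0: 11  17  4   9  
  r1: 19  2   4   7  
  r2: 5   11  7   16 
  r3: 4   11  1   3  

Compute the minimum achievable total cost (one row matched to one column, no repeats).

Minimum assignment cost: 14

optimal assignment: row0→col2 (cost 4), row1→col1 (cost 2), row2→col0 (cost 5), row3→col3 (cost 3)
total = 4 + 2 + 5 + 3 = 14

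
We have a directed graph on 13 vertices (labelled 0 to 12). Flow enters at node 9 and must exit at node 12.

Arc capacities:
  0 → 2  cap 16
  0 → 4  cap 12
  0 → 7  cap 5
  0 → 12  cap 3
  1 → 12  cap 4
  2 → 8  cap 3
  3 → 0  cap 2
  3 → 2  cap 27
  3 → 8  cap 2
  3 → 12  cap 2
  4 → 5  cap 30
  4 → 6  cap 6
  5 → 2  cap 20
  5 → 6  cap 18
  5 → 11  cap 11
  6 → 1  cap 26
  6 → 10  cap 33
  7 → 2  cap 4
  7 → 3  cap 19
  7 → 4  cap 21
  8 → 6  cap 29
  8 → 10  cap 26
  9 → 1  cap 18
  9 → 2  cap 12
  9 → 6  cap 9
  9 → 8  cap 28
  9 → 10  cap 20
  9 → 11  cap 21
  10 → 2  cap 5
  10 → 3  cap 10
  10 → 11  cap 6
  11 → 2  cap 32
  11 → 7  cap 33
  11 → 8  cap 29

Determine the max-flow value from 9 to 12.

Maximum flow value: 8

augment #1: 9→1→12 bottleneck 4, total now 4
augment #2: 9→10→3→12 bottleneck 2, total now 6
augment #3: 9→10→3→0→12 bottleneck 2, total now 8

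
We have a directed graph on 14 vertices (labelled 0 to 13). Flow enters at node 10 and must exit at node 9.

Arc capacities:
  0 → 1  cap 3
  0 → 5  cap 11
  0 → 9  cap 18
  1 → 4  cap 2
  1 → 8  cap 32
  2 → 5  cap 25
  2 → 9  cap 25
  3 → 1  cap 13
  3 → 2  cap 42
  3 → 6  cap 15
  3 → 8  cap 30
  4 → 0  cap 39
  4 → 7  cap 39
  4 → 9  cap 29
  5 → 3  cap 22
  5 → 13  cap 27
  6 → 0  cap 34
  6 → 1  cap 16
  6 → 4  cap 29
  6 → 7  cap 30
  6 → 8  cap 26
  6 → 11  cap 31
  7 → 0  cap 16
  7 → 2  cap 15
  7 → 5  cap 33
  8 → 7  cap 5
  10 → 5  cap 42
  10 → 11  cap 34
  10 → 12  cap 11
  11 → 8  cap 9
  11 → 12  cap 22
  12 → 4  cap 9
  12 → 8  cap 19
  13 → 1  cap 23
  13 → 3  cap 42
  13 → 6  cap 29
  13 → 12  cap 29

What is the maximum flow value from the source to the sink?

augment #1: 10→12→4→9 bottleneck 9, total now 9
augment #2: 10→5→3→2→9 bottleneck 22, total now 31
augment #3: 10→5→13→1→4→9 bottleneck 2, total now 33
augment #4: 10→5→13→3→2→9 bottleneck 3, total now 36
augment #5: 10→5→13→6→0→9 bottleneck 15, total now 51
augment #6: 10→11→8→7→0→9 bottleneck 3, total now 54
augment #7: 10→11→8→7→0→6→4→9 bottleneck 2, total now 56

Maximum flow value: 56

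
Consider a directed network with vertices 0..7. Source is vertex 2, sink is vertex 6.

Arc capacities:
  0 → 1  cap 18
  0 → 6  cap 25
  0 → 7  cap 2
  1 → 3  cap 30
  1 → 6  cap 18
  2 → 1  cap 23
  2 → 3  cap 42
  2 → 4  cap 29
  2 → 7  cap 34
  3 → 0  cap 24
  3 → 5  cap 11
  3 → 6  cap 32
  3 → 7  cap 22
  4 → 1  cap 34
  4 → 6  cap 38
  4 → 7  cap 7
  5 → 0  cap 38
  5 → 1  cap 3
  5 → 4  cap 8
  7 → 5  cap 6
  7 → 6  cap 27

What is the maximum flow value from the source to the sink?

augment #1: 2→1→6 bottleneck 18, total now 18
augment #2: 2→3→6 bottleneck 32, total now 50
augment #3: 2→4→6 bottleneck 29, total now 79
augment #4: 2→7→6 bottleneck 27, total now 106
augment #5: 2→3→0→6 bottleneck 10, total now 116
augment #6: 2→1→3→0→6 bottleneck 5, total now 121
augment #7: 2→7→5→0→6 bottleneck 6, total now 127

Maximum flow value: 127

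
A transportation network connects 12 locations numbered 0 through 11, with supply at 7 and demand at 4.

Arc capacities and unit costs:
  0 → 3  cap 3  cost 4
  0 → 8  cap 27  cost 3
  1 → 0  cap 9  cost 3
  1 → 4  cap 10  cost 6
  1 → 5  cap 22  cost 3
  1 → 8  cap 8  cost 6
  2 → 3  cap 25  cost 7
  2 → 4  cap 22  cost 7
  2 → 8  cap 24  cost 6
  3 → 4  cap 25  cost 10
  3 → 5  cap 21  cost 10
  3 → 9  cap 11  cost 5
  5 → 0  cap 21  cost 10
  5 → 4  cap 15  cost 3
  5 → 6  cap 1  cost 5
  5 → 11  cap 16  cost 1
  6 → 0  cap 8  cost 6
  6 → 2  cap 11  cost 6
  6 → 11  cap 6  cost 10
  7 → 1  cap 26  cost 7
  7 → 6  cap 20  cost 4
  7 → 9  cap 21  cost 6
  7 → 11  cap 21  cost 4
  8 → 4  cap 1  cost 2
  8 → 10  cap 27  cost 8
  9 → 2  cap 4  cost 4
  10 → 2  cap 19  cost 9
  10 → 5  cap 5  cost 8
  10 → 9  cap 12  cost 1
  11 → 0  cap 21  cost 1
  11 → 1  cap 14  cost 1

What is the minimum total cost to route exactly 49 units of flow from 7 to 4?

Minimum cost for 49 units: 783

shortest-cost path #1: 7→11→0→8→4 push 1 @ unit cost 10 (adds 10)
shortest-cost path #2: 7→11→1→4 push 10 @ unit cost 11 (adds 110)
shortest-cost path #3: 7→11→1→5→4 push 4 @ unit cost 11 (adds 44)
shortest-cost path #4: 7→1→5→4 push 11 @ unit cost 13 (adds 143)
shortest-cost path #5: 7→9→2→4 push 4 @ unit cost 17 (adds 68)
shortest-cost path #6: 7→6→2→4 push 11 @ unit cost 17 (adds 187)
shortest-cost path #7: 7→11→0→3→4 push 3 @ unit cost 19 (adds 57)
shortest-cost path #8: 7→11→0→8→10→2→4 push 3 @ unit cost 32 (adds 96)
shortest-cost path #9: 7→1→11→0→8→10→2→4 push 2 @ unit cost 34 (adds 68)
total cost = 783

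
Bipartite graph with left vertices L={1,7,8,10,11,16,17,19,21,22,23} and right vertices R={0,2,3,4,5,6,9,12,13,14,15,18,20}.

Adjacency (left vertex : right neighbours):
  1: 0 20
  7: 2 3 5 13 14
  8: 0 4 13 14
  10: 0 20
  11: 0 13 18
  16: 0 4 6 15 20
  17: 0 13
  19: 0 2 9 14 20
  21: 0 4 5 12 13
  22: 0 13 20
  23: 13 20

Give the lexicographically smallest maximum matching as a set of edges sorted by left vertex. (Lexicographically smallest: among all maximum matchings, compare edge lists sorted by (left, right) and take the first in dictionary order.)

|M| = 9 (so the lex-smallest maximum matching has 9 edges)
process left vertices in ascending order; for each, take the smallest-labelled available neighbour that still permits 9 edges overall, or leave it unmatched if none does
lex-smallest matching: {1-0, 7-2, 8-4, 10-20, 11-18, 16-6, 17-13, 19-9, 21-5}

Lex-smallest maximum matching: {(1,0), (7,2), (8,4), (10,20), (11,18), (16,6), (17,13), (19,9), (21,5)}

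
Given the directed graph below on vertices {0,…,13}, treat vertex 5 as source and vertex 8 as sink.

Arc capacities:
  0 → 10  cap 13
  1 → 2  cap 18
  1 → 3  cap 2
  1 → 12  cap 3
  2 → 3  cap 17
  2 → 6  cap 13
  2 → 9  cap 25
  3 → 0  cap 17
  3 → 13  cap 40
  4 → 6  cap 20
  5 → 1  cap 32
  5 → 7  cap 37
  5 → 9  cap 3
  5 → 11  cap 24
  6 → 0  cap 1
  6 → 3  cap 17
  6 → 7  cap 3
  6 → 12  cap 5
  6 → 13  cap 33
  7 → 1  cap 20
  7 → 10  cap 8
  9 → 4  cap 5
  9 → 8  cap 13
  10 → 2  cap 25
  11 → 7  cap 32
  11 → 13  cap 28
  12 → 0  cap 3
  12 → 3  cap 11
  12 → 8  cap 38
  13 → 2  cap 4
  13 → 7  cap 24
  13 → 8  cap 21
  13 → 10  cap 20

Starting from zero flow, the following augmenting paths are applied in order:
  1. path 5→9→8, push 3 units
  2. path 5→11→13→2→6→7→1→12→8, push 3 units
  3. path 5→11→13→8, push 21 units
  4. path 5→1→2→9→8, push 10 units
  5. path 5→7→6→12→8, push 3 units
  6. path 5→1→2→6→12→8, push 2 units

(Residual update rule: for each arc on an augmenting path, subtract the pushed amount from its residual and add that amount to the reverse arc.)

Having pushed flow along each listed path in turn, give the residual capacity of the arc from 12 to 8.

Residual capacity of (12,8): 30

after path 1 (5→9→8, push 3): res(12,8)=38
after path 2 (5→11→13→2→6→7→1→12→8, push 3): res(12,8)=35
after path 3 (5→11→13→8, push 21): res(12,8)=35
after path 4 (5→1→2→9→8, push 10): res(12,8)=35
after path 5 (5→7→6→12→8, push 3): res(12,8)=32
after path 6 (5→1→2→6→12→8, push 2): res(12,8)=30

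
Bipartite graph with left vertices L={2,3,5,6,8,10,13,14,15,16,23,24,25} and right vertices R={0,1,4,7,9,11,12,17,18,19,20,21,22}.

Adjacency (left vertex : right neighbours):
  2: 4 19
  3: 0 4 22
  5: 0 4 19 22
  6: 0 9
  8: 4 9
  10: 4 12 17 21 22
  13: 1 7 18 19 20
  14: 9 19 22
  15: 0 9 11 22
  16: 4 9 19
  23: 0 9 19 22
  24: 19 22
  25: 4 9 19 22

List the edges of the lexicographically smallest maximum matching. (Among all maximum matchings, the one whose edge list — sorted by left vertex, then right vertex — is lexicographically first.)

Lex-smallest maximum matching: {(2,4), (3,0), (5,19), (6,9), (10,12), (13,1), (14,22), (15,11)}

|M| = 8 (so the lex-smallest maximum matching has 8 edges)
process left vertices in ascending order; for each, take the smallest-labelled available neighbour that still permits 8 edges overall, or leave it unmatched if none does
lex-smallest matching: {2-4, 3-0, 5-19, 6-9, 10-12, 13-1, 14-22, 15-11}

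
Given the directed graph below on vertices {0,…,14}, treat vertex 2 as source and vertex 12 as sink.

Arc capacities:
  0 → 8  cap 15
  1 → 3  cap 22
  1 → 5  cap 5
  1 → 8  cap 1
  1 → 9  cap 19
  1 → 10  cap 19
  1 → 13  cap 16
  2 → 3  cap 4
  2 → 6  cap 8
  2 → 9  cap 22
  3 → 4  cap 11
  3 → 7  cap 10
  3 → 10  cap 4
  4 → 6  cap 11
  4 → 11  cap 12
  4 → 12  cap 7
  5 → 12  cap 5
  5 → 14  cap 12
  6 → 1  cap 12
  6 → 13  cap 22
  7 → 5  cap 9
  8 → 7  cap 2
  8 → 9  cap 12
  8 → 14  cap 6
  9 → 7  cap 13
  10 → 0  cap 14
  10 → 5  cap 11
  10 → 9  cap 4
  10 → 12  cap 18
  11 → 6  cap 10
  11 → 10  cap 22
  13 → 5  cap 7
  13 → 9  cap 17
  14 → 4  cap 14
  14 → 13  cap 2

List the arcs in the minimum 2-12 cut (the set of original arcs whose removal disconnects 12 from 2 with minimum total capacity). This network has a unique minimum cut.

Min-cut arcs: {(2,3), (2,6), (7,5)} (total capacity 21)

augment #1: 2→3→4→12 push 4
augment #2: 2→6→1→5→12 push 5
augment #3: 2→6→1→10→12 push 3
augment #4: 2→9→7→5→1→10→12 push 5
augment #5: 2→9→7→5→14→4→12 push 3
augment #6: 2→9→7→5→14→4→3→10→12 push 1
max flow = 21; residual-reachable set from 2 gives S-side
cut edges (S→T): {(2,3), (2,6), (7,5)} total cap 21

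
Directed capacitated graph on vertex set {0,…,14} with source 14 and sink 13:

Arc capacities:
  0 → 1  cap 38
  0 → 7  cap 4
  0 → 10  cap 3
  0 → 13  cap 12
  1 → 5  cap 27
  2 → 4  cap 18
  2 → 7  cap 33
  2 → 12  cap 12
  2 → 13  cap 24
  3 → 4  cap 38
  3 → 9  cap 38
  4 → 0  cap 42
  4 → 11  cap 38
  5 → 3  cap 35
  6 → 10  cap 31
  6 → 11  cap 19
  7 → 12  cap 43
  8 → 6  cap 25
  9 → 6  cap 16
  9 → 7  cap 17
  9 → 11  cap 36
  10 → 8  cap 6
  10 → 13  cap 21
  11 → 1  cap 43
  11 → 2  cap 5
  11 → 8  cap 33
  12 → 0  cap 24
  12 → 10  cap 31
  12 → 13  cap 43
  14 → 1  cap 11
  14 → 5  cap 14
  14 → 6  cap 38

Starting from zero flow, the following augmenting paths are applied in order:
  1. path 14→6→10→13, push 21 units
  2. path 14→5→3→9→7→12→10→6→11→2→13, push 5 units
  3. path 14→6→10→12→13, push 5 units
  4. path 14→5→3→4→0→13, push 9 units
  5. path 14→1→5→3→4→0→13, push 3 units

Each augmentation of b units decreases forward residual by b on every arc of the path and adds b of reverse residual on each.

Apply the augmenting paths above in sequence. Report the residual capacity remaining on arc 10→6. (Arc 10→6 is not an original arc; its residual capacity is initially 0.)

after path 1 (14→6→10→13, push 21): res(10,6)=21
after path 2 (14→5→3→9→7→12→10→6→11→2→13, push 5): res(10,6)=16
after path 3 (14→6→10→12→13, push 5): res(10,6)=21
after path 4 (14→5→3→4→0→13, push 9): res(10,6)=21
after path 5 (14→1→5→3→4→0→13, push 3): res(10,6)=21

Residual capacity of (10,6): 21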